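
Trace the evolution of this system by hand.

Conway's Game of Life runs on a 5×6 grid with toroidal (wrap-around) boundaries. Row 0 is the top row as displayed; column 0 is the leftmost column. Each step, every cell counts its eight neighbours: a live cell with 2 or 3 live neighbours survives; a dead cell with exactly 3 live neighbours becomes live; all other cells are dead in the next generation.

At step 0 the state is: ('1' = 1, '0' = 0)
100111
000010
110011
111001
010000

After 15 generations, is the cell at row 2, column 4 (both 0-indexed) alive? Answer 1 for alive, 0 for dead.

0

[0] 100111
000010
110011
111001
010000
[1] 100111
010000
001110
001010
000100
[2] 101111
110000
011010
001010
001000
[3] 101111
000000
101001
001000
001000
[4] 011111
001000
010000
001100
001011
[5] 110001
100010
010100
011110
100001
[6] 010010
001010
110001
010111
000100
[7] 001010
001110
010000
010101
100101
[8] 011000
011010
110000
010001
110101
[9] 000011
000100
000001
000011
000011
[10] 000101
000001
000001
100000
100100
[11] 100001
100001
100001
100001
100011
[12] 010000
010010
010010
010000
010010
[13] 111000
111000
111000
111000
111000
[14] 000101
000101
000101
000101
000101
[15] 101101
101101
101101
101101
101101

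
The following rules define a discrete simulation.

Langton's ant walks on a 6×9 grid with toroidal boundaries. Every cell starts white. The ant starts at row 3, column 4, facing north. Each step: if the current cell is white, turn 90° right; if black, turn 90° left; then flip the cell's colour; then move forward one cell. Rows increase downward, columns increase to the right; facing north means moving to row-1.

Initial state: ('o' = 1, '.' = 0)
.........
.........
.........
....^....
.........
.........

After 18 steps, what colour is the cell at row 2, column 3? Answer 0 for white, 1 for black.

1

gen 0: .........
.........
.........
....^....
.........
.........
gen 1: .........
.........
.........
....o>...
.........
.........
gen 2: .........
.........
.........
....oo...
.....v...
.........
gen 3: .........
.........
.........
....oo...
....<o...
.........
gen 4: .........
.........
.........
....^o...
....oo...
.........
gen 5: .........
.........
.........
...<.o...
....oo...
.........
gen 6: .........
.........
...^.....
...o.o...
....oo...
.........
gen 7: .........
.........
...o>....
...o.o...
....oo...
.........
gen 8: .........
.........
...oo....
...ovo...
....oo...
.........
gen 9: .........
.........
...oo....
...<oo...
....oo...
.........
gen 10: .........
.........
...oo....
....oo...
...voo...
.........
gen 11: .........
.........
...oo....
....oo...
..<ooo...
.........
gen 12: .........
.........
...oo....
..^.oo...
..oooo...
.........
gen 13: .........
.........
...oo....
..o>oo...
..oooo...
.........
gen 14: .........
.........
...oo....
..oooo...
..ovoo...
.........
gen 15: .........
.........
...oo....
..oooo...
..o.>o...
.........
gen 16: .........
.........
...oo....
..oo^o...
..o..o...
.........
gen 17: .........
.........
...oo....
..o<.o...
..o..o...
.........
gen 18: .........
.........
...oo....
..o..o...
..ov.o...
.........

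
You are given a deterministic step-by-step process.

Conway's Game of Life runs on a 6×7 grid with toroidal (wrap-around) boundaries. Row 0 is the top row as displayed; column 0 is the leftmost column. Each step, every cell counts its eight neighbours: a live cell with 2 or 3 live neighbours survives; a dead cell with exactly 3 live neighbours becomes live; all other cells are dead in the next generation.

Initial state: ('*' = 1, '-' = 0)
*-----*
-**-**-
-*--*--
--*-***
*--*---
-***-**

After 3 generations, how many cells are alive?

gen 0: *-----*
-**-**-
-*--*--
--*-***
*--*---
-***-**
gen 1: -------
-******
**----*
***-***
*------
-*****-
gen 2: *-----*
-******
-------
--*--*-
-------
-****--
gen 3: ------*
-******
-*----*
-------
-*--*--
****---

15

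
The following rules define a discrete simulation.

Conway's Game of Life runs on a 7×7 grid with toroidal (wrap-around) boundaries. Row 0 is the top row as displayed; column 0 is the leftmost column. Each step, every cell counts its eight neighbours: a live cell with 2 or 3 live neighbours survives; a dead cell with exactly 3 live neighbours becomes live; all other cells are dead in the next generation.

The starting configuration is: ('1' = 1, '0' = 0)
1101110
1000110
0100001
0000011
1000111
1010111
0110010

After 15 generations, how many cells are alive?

8

gen 0: 1101110
1000110
0100001
0000011
1000111
1010111
0110010
gen 1: 1001000
0011000
0000100
0000100
0101000
0010000
0000000
gen 2: 0011000
0011100
0000100
0001100
0011000
0010000
0000000
gen 3: 0010100
0010100
0010010
0010100
0010100
0011000
0011000
gen 4: 0110100
0110110
0110110
0110110
0110100
0100100
0100100
gen 5: 1000100
1000000
1000001
1000000
1000100
1100110
1100110
gen 6: 1000110
1100000
1100001
1100000
1000110
0001000
0001000
gen 7: 1100101
0000010
0010001
0000010
1100101
0001000
0001000
gen 8: 1000111
0100010
0000011
0100010
1000111
1011100
1011100
gen 9: 1010000
0000000
1000111
0000000
1010000
1010000
1010000
gen 10: 0000000
1100010
0000011
1100010
0000000
1011001
1011001
gen 11: 0010000
1000010
0000110
1000010
0010000
1011001
1011001
gen 12: 1011000
0000111
0000110
0000111
1011000
1000001
1000001
gen 13: 1101100
0000001
0001000
0000001
1101100
0000000
0000000
gen 14: 1000000
1011100
0000000
1011100
1000000
0000000
0000000
gen 15: 0101000
0101000
0000000
0101000
0101000
0000000
0000000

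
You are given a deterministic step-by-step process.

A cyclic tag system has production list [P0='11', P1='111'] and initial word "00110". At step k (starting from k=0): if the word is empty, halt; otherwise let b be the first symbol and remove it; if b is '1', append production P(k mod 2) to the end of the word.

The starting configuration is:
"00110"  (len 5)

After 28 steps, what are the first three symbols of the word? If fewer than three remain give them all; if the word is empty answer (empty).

111

step 0: "00110"  (len 5)
step 1: "0110"  (len 4)
step 2: "110"  (len 3)
step 3: "1011"  (len 4)
step 4: "011111"  (len 6)
step 5: "11111"  (len 5)
step 6: "1111111"  (len 7)
step 7: "11111111"  (len 8)
step 8: "1111111111"  (len 10)
step 9: "11111111111"  (len 11)
step 10: "1111111111111"  (len 13)
step 11: "11111111111111"  (len 14)
step 12: "1111111111111111"  (len 16)
step 13: "11111111111111111"  (len 17)
step 14: "1111111111111111111"  (len 19)
step 15: "11111111111111111111"  (len 20)
step 16: "1111111111111111111111"  (len 22)
step 17: "11111111111111111111111"  (len 23)
step 18: "1111111111111111111111111"  (len 25)
step 19: "11111111111111111111111111"  (len 26)
step 20: "1111111111111111111111111111"  (len 28)
step 21: "11111111111111111111111111111"  (len 29)
step 22: "1111111111111111111111111111111"  (len 31)
step 23: "11111111111111111111111111111111"  (len 32)
step 24: "1111111111111111111111111111111111"  (len 34)
step 25: "11111111111111111111111111111111111"  (len 35)
step 26: "1111111111111111111111111111111111111"  (len 37)
step 27: "11111111111111111111111111111111111111"  (len 38)
step 28: "1111111111111111111111111111111111111111"  (len 40)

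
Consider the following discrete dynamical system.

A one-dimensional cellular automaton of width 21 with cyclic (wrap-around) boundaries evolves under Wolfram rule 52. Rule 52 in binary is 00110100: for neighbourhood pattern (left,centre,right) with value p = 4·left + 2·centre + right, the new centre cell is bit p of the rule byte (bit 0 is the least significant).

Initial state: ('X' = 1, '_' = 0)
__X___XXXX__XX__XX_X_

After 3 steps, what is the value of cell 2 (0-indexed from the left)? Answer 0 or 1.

[0] __X___XXXX__XX__XX_X_
[1] __XX______X___X___XXX
[2] X___X_____XX__XX_____
[3] XX__XX______X___X____

0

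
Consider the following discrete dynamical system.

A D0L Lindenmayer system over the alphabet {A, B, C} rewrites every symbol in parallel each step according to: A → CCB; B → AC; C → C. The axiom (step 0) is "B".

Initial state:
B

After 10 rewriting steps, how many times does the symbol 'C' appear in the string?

[0] B
[1] AC
[2] CCBC
[3] CCACC
[4] CCCCBCC
[5] CCCCACCC
[6] CCCCCCBCCC
[7] CCCCCCACCCC
[8] CCCCCCCCBCCCC
[9] CCCCCCCCACCCCC
[10] CCCCCCCCCCBCCCCC

15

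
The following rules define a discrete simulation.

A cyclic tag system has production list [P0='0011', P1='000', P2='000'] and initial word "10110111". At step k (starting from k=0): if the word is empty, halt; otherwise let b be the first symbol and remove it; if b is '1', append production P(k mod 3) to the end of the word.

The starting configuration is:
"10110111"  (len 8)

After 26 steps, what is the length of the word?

23

gen 0: "10110111"  (len 8)
gen 1: "01101110011"  (len 11)
gen 2: "1101110011"  (len 10)
gen 3: "101110011000"  (len 12)
gen 4: "011100110000011"  (len 15)
gen 5: "11100110000011"  (len 14)
gen 6: "1100110000011000"  (len 16)
gen 7: "1001100000110000011"  (len 19)
gen 8: "001100000110000011000"  (len 21)
gen 9: "01100000110000011000"  (len 20)
gen 10: "1100000110000011000"  (len 19)
gen 11: "100000110000011000000"  (len 21)
gen 12: "00000110000011000000000"  (len 23)
gen 13: "0000110000011000000000"  (len 22)
gen 14: "000110000011000000000"  (len 21)
gen 15: "00110000011000000000"  (len 20)
gen 16: "0110000011000000000"  (len 19)
gen 17: "110000011000000000"  (len 18)
gen 18: "10000011000000000000"  (len 20)
gen 19: "00000110000000000000011"  (len 23)
gen 20: "0000110000000000000011"  (len 22)
gen 21: "000110000000000000011"  (len 21)
gen 22: "00110000000000000011"  (len 20)
gen 23: "0110000000000000011"  (len 19)
gen 24: "110000000000000011"  (len 18)
gen 25: "100000000000000110011"  (len 21)
gen 26: "00000000000000110011000"  (len 23)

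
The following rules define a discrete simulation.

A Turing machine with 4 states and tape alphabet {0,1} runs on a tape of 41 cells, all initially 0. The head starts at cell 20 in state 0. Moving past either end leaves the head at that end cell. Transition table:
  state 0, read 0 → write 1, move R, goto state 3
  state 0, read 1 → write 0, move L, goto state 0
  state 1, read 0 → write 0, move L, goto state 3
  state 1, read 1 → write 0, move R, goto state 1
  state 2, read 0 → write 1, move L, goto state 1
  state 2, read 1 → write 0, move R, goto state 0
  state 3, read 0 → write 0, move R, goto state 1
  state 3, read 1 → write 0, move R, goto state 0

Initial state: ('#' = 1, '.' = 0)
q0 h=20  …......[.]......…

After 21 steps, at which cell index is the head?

21

gen 0: q0 h=20  …......[.]......…
gen 1: q3 h=21  ….....#[.]......…
gen 2: q1 h=22  …....#.[.]......…
gen 3: q3 h=21  ….....#[.]......…
gen 4: q1 h=22  …....#.[.]......…
gen 5: q3 h=21  ….....#[.]......…
gen 6: q1 h=22  …....#.[.]......…
gen 7: q3 h=21  ….....#[.]......…
gen 8: q1 h=22  …....#.[.]......…
gen 9: q3 h=21  ….....#[.]......…
gen 10: q1 h=22  …....#.[.]......…
gen 11: q3 h=21  ….....#[.]......…
gen 12: q1 h=22  …....#.[.]......…
gen 13: q3 h=21  ….....#[.]......…
gen 14: q1 h=22  …....#.[.]......…
gen 15: q3 h=21  ….....#[.]......…
gen 16: q1 h=22  …....#.[.]......…
gen 17: q3 h=21  ….....#[.]......…
gen 18: q1 h=22  …....#.[.]......…
gen 19: q3 h=21  ….....#[.]......…
gen 20: q1 h=22  …....#.[.]......…
gen 21: q3 h=21  ….....#[.]......…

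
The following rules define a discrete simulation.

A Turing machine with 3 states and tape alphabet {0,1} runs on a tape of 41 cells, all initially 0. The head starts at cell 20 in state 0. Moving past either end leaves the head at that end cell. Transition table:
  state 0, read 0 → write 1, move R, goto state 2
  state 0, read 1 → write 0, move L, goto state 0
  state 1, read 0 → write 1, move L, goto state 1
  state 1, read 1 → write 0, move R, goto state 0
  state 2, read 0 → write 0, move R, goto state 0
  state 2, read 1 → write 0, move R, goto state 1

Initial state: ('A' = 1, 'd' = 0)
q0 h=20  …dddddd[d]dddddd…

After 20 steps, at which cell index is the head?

t=0: q0 h=20  …dddddd[d]dddddd…
t=1: q2 h=21  …dddddA[d]dddddd…
t=2: q0 h=22  …ddddAd[d]dddddd…
t=3: q2 h=23  …dddAdA[d]dddddd…
t=4: q0 h=24  …ddAdAd[d]dddddd…
t=5: q2 h=25  …dAdAdA[d]dddddd…
t=6: q0 h=26  …AdAdAd[d]dddddd…
t=7: q2 h=27  …dAdAdA[d]dddddd…
t=8: q0 h=28  …AdAdAd[d]dddddd…
t=9: q2 h=29  …dAdAdA[d]dddddd…
t=10: q0 h=30  …AdAdAd[d]dddddd…
t=11: q2 h=31  …dAdAdA[d]dddddd…
t=12: q0 h=32  …AdAdAd[d]dddddd…
t=13: q2 h=33  …dAdAdA[d]dddddd…
t=14: q0 h=34  …AdAdAd[d]dddddd|
t=15: q2 h=35  …dAdAdA[d]ddddd|
t=16: q0 h=36  …AdAdAd[d]dddd|
t=17: q2 h=37  …dAdAdA[d]ddd|
t=18: q0 h=38  …AdAdAd[d]dd|
t=19: q2 h=39  …dAdAdA[d]d|
t=20: q0 h=40  …AdAdAd[d]|

40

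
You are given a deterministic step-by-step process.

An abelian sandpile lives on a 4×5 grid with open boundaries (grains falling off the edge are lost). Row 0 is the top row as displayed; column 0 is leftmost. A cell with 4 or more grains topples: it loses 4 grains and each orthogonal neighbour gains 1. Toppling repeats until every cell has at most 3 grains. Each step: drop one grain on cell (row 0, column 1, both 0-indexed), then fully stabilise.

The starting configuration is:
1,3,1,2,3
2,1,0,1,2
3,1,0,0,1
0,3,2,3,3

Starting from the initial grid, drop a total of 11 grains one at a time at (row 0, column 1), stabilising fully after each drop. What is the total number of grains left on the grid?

34

0) 1,3,1,2,3
2,1,0,1,2
3,1,0,0,1
0,3,2,3,3
1) 2,0,2,2,3
2,2,0,1,2
3,1,0,0,1
0,3,2,3,3
2) 2,1,2,2,3
2,2,0,1,2
3,1,0,0,1
0,3,2,3,3
3) 2,2,2,2,3
2,2,0,1,2
3,1,0,0,1
0,3,2,3,3
4) 2,3,2,2,3
2,2,0,1,2
3,1,0,0,1
0,3,2,3,3
5) 3,0,3,2,3
2,3,0,1,2
3,1,0,0,1
0,3,2,3,3
6) 3,1,3,2,3
2,3,0,1,2
3,1,0,0,1
0,3,2,3,3
7) 3,2,3,2,3
2,3,0,1,2
3,1,0,0,1
0,3,2,3,3
8) 3,3,3,2,3
2,3,0,1,2
3,1,0,0,1
0,3,2,3,3
9) 1,3,0,3,3
1,1,2,1,2
0,3,0,0,1
1,3,2,3,3
10) 2,0,1,3,3
1,2,2,1,2
0,3,0,0,1
1,3,2,3,3
11) 2,1,1,3,3
1,2,2,1,2
0,3,0,0,1
1,3,2,3,3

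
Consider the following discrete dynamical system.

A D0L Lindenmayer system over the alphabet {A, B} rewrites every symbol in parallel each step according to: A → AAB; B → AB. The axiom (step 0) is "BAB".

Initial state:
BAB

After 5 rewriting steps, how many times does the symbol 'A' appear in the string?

199

0) BAB
1) ABAABAB
2) AABABAABAABABAABAB
3) AABAABABAABABAABAABABAABAABABAABABAABAABABAABAB
4) AABAABABAABAABABAABABAABAABABAABABAABAABABAABAABABAABABAAB…BAABABAABABAABAABABAABABAABAABABAABAABABAABABAABAABABAABAB  (len 123)
5) AABAABABAABAABABAABABAABAABABAABAABABAABABAABAABABAABABAAB…BAABABAABABAABAABABAABABAABAABABAABAABABAABABAABAABABAABAB  (len 322)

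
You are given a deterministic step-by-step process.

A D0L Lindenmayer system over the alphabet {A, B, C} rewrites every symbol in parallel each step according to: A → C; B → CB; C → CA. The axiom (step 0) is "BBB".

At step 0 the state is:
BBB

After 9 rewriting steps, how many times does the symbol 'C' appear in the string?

t=0: BBB
t=1: CBCBCB
t=2: CACBCACBCACB
t=3: CACCACBCACCACBCACCACB
t=4: CACCACACCACBCACCACACCACBCACCACACCACB
t=5: CACCACACCACCACACCACBCACCACACCACCACACCACBCACCACACCACCACACCACB
t=6: CACCACACCACCACACCACACCACCACACCACBCACCACACCACCACACCACACCACCACACCACBCACCACACCACCACACCACACCACCACACCACB
t=7: CACCACACCACCACACCACACCACCACACCACCACACCACACCACCACACCACBCACC…CACBCACCACACCACCACACCACACCACCACACCACCACACCACACCACCACACCACB  (len 162)
t=8: CACCACACCACCACACCACACCACCACACCACCACACCACACCACCACACCACACCAC…ACCACACCACACCACCACACCACACCACCACACCACCACACCACACCACCACACCACB  (len 264)
t=9: CACCACACCACCACACCACACCACCACACCACCACACCACACCACCACACCACACCAC…ACCACACCACACCACCACACCACACCACCACACCACCACACCACACCACCACACCACB  (len 429)

264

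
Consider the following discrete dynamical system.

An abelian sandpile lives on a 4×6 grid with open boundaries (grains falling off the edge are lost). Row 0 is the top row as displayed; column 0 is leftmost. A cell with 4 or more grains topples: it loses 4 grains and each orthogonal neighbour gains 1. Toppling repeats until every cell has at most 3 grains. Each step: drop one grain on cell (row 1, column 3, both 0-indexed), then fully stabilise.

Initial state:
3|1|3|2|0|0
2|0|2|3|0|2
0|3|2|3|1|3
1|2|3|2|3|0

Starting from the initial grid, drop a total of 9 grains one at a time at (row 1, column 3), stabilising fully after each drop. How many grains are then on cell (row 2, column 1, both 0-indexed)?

step 0: 3|1|3|2|0|0
2|0|2|3|0|2
0|3|2|3|1|3
1|2|3|2|3|0
step 1: 3|1|3|3|0|0
2|0|3|1|1|2
0|3|3|0|2|3
1|2|3|3|3|0
step 2: 3|1|3|3|0|0
2|0|3|2|1|2
0|3|3|0|2|3
1|2|3|3|3|0
step 3: 3|1|3|3|0|0
2|0|3|3|1|2
0|3|3|0|2|3
1|2|3|3|3|0
step 4: 3|2|1|1|1|0
2|2|2|2|2|2
1|1|2|3|3|3
2|0|2|1|0|1
step 5: 3|2|1|1|1|0
2|2|2|3|2|2
1|1|2|3|3|3
2|0|2|1|0|1
step 6: 3|2|1|2|2|1
2|2|3|2|1|0
1|1|3|1|2|1
2|0|2|2|1|2
step 7: 3|2|1|2|2|1
2|2|3|3|1|0
1|1|3|1|2|1
2|0|2|2|1|2
step 8: 3|2|2|3|2|1
2|3|1|1|2|0
1|2|0|3|2|1
2|0|3|2|1|2
step 9: 3|2|2|3|2|1
2|3|1|2|2|0
1|2|0|3|2|1
2|0|3|2|1|2

2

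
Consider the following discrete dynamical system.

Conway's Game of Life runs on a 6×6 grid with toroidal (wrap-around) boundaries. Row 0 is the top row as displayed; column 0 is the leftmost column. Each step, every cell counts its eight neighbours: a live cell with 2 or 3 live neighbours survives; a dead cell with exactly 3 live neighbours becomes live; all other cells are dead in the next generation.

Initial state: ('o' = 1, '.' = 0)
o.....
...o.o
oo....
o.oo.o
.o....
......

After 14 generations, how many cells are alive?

8

k=0  o.....
...o.o
oo....
o.oo.o
.o....
......
k=1  ......
.o...o
.o.o..
..o..o
ooo...
......
k=2  ......
o.o...
.o..o.
...o..
ooo...
.o....
k=3  .o....
.o....
.ooo..
o..o..
ooo...
ooo...
k=4  ......
oo....
oo.o..
o..o..
...o.o
......
k=5  ......
ooo...
.....o
oo.o.o
....o.
......
k=6  .o....
oo....
....oo
o....o
o...oo
......
k=7  oo....
oo...o
.o..o.
......
o...o.
o....o
k=8  ......
..o..o
.o...o
.....o
o.....
......
k=9  ......
o.....
....oo
.....o
......
......
k=10  ......
.....o
o...oo
....oo
......
......
k=11  ......
o...oo
o.....
o...o.
......
......
k=12  .....o
o....o
oo..o.
.....o
......
......
k=13  o....o
.o..o.
.o..o.
o....o
......
......
k=14  o....o
.o..o.
.o..o.
o....o
......
......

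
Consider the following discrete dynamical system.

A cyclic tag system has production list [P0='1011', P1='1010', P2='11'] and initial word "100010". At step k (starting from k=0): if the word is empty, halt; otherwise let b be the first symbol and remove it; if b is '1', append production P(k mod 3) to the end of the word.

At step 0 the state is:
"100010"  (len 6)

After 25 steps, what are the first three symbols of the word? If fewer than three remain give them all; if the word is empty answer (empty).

010

k=0  "100010"  (len 6)
k=1  "000101011"  (len 9)
k=2  "00101011"  (len 8)
k=3  "0101011"  (len 7)
k=4  "101011"  (len 6)
k=5  "010111010"  (len 9)
k=6  "10111010"  (len 8)
k=7  "01110101011"  (len 11)
k=8  "1110101011"  (len 10)
k=9  "11010101111"  (len 11)
k=10  "10101011111011"  (len 14)
k=11  "01010111110111010"  (len 17)
k=12  "1010111110111010"  (len 16)
k=13  "0101111101110101011"  (len 19)
k=14  "101111101110101011"  (len 18)
k=15  "0111110111010101111"  (len 19)
k=16  "111110111010101111"  (len 18)
k=17  "111101110101011111010"  (len 21)
k=18  "1110111010101111101011"  (len 22)
k=19  "1101110101011111010111011"  (len 25)
k=20  "1011101010111110101110111010"  (len 28)
k=21  "01110101011111010111011101011"  (len 29)
k=22  "1110101011111010111011101011"  (len 28)
k=23  "1101010111110101110111010111010"  (len 31)
k=24  "10101011111010111011101011101011"  (len 32)
k=25  "01010111110101110111010111010111011"  (len 35)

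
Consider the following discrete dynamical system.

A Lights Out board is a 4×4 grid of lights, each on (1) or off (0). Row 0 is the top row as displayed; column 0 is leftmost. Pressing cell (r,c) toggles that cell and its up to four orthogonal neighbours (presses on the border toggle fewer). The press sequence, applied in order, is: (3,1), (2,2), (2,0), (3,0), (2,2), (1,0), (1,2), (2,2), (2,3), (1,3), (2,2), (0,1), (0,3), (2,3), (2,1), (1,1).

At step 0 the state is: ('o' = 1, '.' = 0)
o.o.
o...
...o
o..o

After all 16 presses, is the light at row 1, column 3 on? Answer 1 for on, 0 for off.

1

gen 0: o.o.
o...
...o
o..o
gen 1: o.o.
o...
.o.o
.ooo
gen 2: o.o.
o.o.
..o.
.o.o
gen 3: o.o.
..o.
ooo.
oo.o
gen 4: o.o.
..o.
.oo.
...o
gen 5: o.o.
....
...o
..oo
gen 6: ..o.
oo..
o..o
..oo
gen 7: ....
o.oo
o.oo
..oo
gen 8: ....
o..o
oo..
...o
gen 9: ....
o...
oooo
....
gen 10: ...o
o.oo
ooo.
....
gen 11: ...o
o..o
o..o
..o.
gen 12: oooo
oo.o
o..o
..o.
gen 13: oo..
oo..
o..o
..o.
gen 14: oo..
oo.o
o.o.
..oo
gen 15: oo..
o..o
.o..
.ooo
gen 16: o...
.ooo
....
.ooo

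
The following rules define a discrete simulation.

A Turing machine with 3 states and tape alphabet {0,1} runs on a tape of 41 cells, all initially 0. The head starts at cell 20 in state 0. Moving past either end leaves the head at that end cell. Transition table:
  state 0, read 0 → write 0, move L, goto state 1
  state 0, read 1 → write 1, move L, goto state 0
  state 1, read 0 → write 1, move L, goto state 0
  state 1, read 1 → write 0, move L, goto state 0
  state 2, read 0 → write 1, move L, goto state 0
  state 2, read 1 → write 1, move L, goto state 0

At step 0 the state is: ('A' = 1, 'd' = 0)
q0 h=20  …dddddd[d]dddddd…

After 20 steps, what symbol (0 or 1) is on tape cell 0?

t=0: q0 h=20  …dddddd[d]dddddd…
t=1: q1 h=19  …dddddd[d]dddddd…
t=2: q0 h=18  …dddddd[d]Addddd…
t=3: q1 h=17  …dddddd[d]dAdddd…
t=4: q0 h=16  …dddddd[d]AdAddd…
t=5: q1 h=15  …dddddd[d]dAdAdd…
t=6: q0 h=14  …dddddd[d]AdAdAd…
t=7: q1 h=13  …dddddd[d]dAdAdA…
t=8: q0 h=12  …dddddd[d]AdAdAd…
t=9: q1 h=11  …dddddd[d]dAdAdA…
t=10: q0 h=10  …dddddd[d]AdAdAd…
t=11: q1 h= 9  …dddddd[d]dAdAdA…
t=12: q0 h= 8  …dddddd[d]AdAdAd…
t=13: q1 h= 7  …dddddd[d]dAdAdA…
t=14: q0 h= 6  |dddddd[d]AdAdAd…
t=15: q1 h= 5  |ddddd[d]dAdAdA…
t=16: q0 h= 4  |dddd[d]AdAdAd…
t=17: q1 h= 3  |ddd[d]dAdAdA…
t=18: q0 h= 2  |dd[d]AdAdAd…
t=19: q1 h= 1  |d[d]dAdAdA…
t=20: q0 h= 0  |[d]AdAdAd…

0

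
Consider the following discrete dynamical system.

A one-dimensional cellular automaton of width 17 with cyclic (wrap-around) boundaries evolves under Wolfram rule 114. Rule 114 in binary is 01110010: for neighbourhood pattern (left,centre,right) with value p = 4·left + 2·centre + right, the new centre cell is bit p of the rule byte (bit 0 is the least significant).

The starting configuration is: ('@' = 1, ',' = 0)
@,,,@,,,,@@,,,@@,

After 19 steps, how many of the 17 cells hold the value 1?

k=0  @,,,@,,,,@@,,,@@,
k=1  ,@,@,@,,@,@@,@,@@
k=2  @,@,@,@@,@,@@,@,@
k=3  @@,@,@,@@,@,@@,@,
k=4  ,@@,@,@,@@,@,@@,@
k=5  @,@@,@,@,@@,@,@@,
k=6  ,@,@@,@,@,@@,@,@@
k=7  @,@,@@,@,@,@@,@,@
k=8  @@,@,@@,@,@,@@,@,
k=9  ,@@,@,@@,@,@,@@,@
k=10  @,@@,@,@@,@,@,@@,
k=11  ,@,@@,@,@@,@,@,@@
k=12  @,@,@@,@,@@,@,@,@
k=13  @@,@,@@,@,@@,@,@,
k=14  ,@@,@,@@,@,@@,@,@
k=15  @,@@,@,@@,@,@@,@,
k=16  ,@,@@,@,@@,@,@@,@
k=17  @,@,@@,@,@@,@,@@,
k=18  ,@,@,@@,@,@@,@,@@
k=19  @,@,@,@@,@,@@,@,@

10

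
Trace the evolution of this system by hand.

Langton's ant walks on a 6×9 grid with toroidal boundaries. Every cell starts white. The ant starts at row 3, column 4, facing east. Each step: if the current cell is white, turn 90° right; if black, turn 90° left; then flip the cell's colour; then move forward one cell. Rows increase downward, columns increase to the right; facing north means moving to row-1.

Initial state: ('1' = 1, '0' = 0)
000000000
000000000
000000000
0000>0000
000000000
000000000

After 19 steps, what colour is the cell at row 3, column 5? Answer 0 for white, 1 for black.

1

t=0: 000000000
000000000
000000000
0000>0000
000000000
000000000
t=1: 000000000
000000000
000000000
000010000
0000v0000
000000000
t=2: 000000000
000000000
000000000
000010000
000<10000
000000000
t=3: 000000000
000000000
000000000
000^10000
000110000
000000000
t=4: 000000000
000000000
000000000
0001>0000
000110000
000000000
t=5: 000000000
000000000
0000^0000
000100000
000110000
000000000
t=6: 000000000
000000000
00001>000
000100000
000110000
000000000
t=7: 000000000
000000000
000011000
00010v000
000110000
000000000
t=8: 000000000
000000000
000011000
0001<1000
000110000
000000000
t=9: 000000000
000000000
0000^1000
000111000
000110000
000000000
t=10: 000000000
000000000
000<01000
000111000
000110000
000000000
t=11: 000000000
000^00000
000101000
000111000
000110000
000000000
t=12: 000000000
0001>0000
000101000
000111000
000110000
000000000
t=13: 000000000
000110000
0001v1000
000111000
000110000
000000000
t=14: 000000000
000110000
000<11000
000111000
000110000
000000000
t=15: 000000000
000110000
000011000
000v11000
000110000
000000000
t=16: 000000000
000110000
000011000
0000>1000
000110000
000000000
t=17: 000000000
000110000
0000^1000
000001000
000110000
000000000
t=18: 000000000
000110000
000<01000
000001000
000110000
000000000
t=19: 000000000
000^10000
000101000
000001000
000110000
000000000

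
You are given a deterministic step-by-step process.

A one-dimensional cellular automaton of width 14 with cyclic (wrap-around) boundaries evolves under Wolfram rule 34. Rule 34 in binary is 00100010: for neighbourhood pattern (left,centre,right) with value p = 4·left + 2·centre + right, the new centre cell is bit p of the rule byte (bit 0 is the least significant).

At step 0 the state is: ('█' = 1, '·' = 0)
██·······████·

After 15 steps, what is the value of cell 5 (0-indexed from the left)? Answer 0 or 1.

gen 0: ██·······████·
gen 1: ········█····█
gen 2: ·······█····█·
gen 3: ······█····█··
gen 4: ·····█····█···
gen 5: ····█····█····
gen 6: ···█····█·····
gen 7: ··█····█······
gen 8: ·█····█·······
gen 9: █····█········
gen 10: ····█········█
gen 11: ···█········█·
gen 12: ··█········█··
gen 13: ·█········█···
gen 14: █········█····
gen 15: ········█····█

0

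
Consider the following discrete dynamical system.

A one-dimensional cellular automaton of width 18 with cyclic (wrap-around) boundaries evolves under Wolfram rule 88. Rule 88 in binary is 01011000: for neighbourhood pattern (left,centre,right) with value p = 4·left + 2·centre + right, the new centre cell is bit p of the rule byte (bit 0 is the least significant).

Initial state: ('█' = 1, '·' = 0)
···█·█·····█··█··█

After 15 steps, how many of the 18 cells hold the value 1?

gen 0: ···█·█·····█··█··█
gen 1: █·····█·····█··█··
gen 2: ·█·····█·····█··█·
gen 3: ··█·····█·····█··█
gen 4: █··█·····█·····█··
gen 5: ·█··█·····█·····█·
gen 6: ··█··█·····█·····█
gen 7: █··█··█·····█·····
gen 8: ·█··█··█·····█····
gen 9: ··█··█··█·····█···
gen 10: ···█··█··█·····█··
gen 11: ····█··█··█·····█·
gen 12: ·····█··█··█·····█
gen 13: █·····█··█··█·····
gen 14: ·█·····█··█··█····
gen 15: ··█·····█··█··█···

4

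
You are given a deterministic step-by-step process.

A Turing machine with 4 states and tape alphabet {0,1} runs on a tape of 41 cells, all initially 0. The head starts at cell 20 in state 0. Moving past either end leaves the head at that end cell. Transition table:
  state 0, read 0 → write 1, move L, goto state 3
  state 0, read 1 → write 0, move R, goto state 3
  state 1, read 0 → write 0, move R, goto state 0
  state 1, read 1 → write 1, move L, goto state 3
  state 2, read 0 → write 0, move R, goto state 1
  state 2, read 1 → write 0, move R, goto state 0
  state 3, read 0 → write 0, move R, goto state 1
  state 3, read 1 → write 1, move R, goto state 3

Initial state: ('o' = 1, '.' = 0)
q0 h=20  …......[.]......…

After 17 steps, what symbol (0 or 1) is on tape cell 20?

k=0  q0 h=20  …......[.]......…
k=1  q3 h=19  …......[.]o.....…
k=2  q1 h=20  …......[o]......…
k=3  q3 h=19  …......[.]o.....…
k=4  q1 h=20  …......[o]......…
k=5  q3 h=19  …......[.]o.....…
k=6  q1 h=20  …......[o]......…
k=7  q3 h=19  …......[.]o.....…
k=8  q1 h=20  …......[o]......…
k=9  q3 h=19  …......[.]o.....…
k=10  q1 h=20  …......[o]......…
k=11  q3 h=19  …......[.]o.....…
k=12  q1 h=20  …......[o]......…
k=13  q3 h=19  …......[.]o.....…
k=14  q1 h=20  …......[o]......…
k=15  q3 h=19  …......[.]o.....…
k=16  q1 h=20  …......[o]......…
k=17  q3 h=19  …......[.]o.....…

1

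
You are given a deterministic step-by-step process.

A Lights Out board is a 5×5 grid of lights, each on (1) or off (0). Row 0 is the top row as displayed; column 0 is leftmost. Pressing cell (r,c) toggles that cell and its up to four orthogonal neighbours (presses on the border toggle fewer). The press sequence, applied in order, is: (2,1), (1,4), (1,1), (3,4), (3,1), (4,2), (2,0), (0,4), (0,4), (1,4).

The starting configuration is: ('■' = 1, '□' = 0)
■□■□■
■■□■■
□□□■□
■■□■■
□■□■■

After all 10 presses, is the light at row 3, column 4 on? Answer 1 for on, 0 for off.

0

0) ■□■□■
■■□■■
□□□■□
■■□■■
□■□■■
1) ■□■□■
■□□■■
■■■■□
■□□■■
□■□■■
2) ■□■□□
■□□□□
■■■■■
■□□■■
□■□■■
3) ■■■□□
□■■□□
■□■■■
■□□■■
□■□■■
4) ■■■□□
□■■□□
■□■■□
■□□□□
□■□■□
5) ■■■□□
□■■□□
■■■■□
□■■□□
□□□■□
6) ■■■□□
□■■□□
■■■■□
□■□□□
□■■□□
7) ■■■□□
■■■□□
□□■■□
■■□□□
□■■□□
8) ■■■■■
■■■□■
□□■■□
■■□□□
□■■□□
9) ■■■□□
■■■□□
□□■■□
■■□□□
□■■□□
10) ■■■□■
■■■■■
□□■■■
■■□□□
□■■□□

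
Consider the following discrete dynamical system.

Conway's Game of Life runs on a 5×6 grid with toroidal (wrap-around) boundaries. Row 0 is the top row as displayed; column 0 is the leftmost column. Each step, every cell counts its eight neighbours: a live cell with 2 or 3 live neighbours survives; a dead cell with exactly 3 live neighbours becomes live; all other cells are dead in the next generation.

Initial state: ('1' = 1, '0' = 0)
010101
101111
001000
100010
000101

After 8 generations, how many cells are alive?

gen 0: 010101
101111
001000
100010
000101
gen 1: 010000
100001
101000
000111
001101
gen 2: 011011
100001
110100
110001
101101
gen 3: 001000
000100
001010
000100
000100
gen 4: 001100
001100
001010
001110
001100
gen 5: 010010
010010
010010
010010
010000
gen 6: 111000
111111
111111
111000
111000
gen 7: 000010
000000
000000
000010
000101
gen 8: 000010
000000
000000
000010
000101

4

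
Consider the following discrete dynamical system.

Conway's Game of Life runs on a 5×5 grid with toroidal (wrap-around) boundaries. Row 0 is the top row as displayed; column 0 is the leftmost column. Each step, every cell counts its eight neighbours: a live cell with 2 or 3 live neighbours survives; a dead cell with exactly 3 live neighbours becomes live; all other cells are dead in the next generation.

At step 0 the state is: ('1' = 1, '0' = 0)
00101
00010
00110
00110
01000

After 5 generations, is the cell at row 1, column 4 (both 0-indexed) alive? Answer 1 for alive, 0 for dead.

1

k=0  00101
00010
00110
00110
01000
k=1  00110
00001
00001
01010
01000
k=2  00110
00001
10011
10100
01010
k=3  00111
10100
11010
10100
01011
k=4  00000
10000
10010
00000
01000
k=5  00000
00001
00001
00000
00000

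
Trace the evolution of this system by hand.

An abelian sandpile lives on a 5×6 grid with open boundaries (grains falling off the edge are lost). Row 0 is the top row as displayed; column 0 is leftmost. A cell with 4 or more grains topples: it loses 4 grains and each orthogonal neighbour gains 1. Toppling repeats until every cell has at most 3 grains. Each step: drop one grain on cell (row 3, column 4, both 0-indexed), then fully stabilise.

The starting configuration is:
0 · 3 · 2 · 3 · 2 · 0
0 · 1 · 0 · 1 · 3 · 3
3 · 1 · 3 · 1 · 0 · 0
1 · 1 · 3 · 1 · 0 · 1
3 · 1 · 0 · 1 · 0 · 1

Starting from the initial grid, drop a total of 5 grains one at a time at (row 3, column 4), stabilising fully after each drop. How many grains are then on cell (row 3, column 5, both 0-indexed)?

[0] 0 · 3 · 2 · 3 · 2 · 0
0 · 1 · 0 · 1 · 3 · 3
3 · 1 · 3 · 1 · 0 · 0
1 · 1 · 3 · 1 · 0 · 1
3 · 1 · 0 · 1 · 0 · 1
[1] 0 · 3 · 2 · 3 · 2 · 0
0 · 1 · 0 · 1 · 3 · 3
3 · 1 · 3 · 1 · 0 · 0
1 · 1 · 3 · 1 · 1 · 1
3 · 1 · 0 · 1 · 0 · 1
[2] 0 · 3 · 2 · 3 · 2 · 0
0 · 1 · 0 · 1 · 3 · 3
3 · 1 · 3 · 1 · 0 · 0
1 · 1 · 3 · 1 · 2 · 1
3 · 1 · 0 · 1 · 0 · 1
[3] 0 · 3 · 2 · 3 · 2 · 0
0 · 1 · 0 · 1 · 3 · 3
3 · 1 · 3 · 1 · 0 · 0
1 · 1 · 3 · 1 · 3 · 1
3 · 1 · 0 · 1 · 0 · 1
[4] 0 · 3 · 2 · 3 · 2 · 0
0 · 1 · 0 · 1 · 3 · 3
3 · 1 · 3 · 1 · 1 · 0
1 · 1 · 3 · 2 · 0 · 2
3 · 1 · 0 · 1 · 1 · 1
[5] 0 · 3 · 2 · 3 · 2 · 0
0 · 1 · 0 · 1 · 3 · 3
3 · 1 · 3 · 1 · 1 · 0
1 · 1 · 3 · 2 · 1 · 2
3 · 1 · 0 · 1 · 1 · 1

2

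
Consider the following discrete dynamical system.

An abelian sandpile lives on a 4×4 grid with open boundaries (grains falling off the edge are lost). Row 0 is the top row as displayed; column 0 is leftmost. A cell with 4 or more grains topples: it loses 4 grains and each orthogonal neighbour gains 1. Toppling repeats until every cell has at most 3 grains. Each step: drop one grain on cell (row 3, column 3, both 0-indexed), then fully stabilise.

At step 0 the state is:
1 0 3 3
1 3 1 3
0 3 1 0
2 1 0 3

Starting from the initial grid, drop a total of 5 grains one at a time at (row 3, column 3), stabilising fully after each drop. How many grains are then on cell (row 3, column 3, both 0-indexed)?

0) 1 0 3 3
1 3 1 3
0 3 1 0
2 1 0 3
1) 1 0 3 3
1 3 1 3
0 3 1 1
2 1 1 0
2) 1 0 3 3
1 3 1 3
0 3 1 1
2 1 1 1
3) 1 0 3 3
1 3 1 3
0 3 1 1
2 1 1 2
4) 1 0 3 3
1 3 1 3
0 3 1 1
2 1 1 3
5) 1 0 3 3
1 3 1 3
0 3 1 2
2 1 2 0

0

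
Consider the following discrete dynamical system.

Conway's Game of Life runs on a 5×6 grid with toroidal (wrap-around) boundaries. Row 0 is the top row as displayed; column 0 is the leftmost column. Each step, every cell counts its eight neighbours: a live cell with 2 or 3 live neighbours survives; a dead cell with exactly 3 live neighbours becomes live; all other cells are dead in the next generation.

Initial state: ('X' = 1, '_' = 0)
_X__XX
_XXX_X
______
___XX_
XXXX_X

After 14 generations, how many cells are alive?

6

step 0: _X__XX
_XXX_X
______
___XX_
XXXX_X
step 1: ______
_XXX_X
______
XX_XXX
_X____
step 2: XX____
__X___
______
XXX_XX
_XX_XX
step 3: X__X_X
_X____
X_XX_X
__X_X_
____X_
step 4: X___XX
_X_X__
X_XXXX
_XX_X_
____X_
step 5: X__XXX
_X____
X____X
XXX___
XX__X_
step 6: __XXX_
_X____
__X__X
__X___
____X_
step 7: __XXX_
_X__X_
_XX___
___X__
__X_X_
step 8: _XX_XX
_X__X_
_XXX__
_X_X__
__X_X_
step 9: XXX_XX
____XX
XX_XX_
_X__X_
X___XX
step 10: _X____
______
XXXX__
_XX___
__X___
step 11: ______
X_____
X__X__
X_____
__X___
step 12: ______
______
XX___X
_X____
______
step 13: ______
X_____
XX____
_X____
______
step 14: ______
XX____
XX____
XX____
______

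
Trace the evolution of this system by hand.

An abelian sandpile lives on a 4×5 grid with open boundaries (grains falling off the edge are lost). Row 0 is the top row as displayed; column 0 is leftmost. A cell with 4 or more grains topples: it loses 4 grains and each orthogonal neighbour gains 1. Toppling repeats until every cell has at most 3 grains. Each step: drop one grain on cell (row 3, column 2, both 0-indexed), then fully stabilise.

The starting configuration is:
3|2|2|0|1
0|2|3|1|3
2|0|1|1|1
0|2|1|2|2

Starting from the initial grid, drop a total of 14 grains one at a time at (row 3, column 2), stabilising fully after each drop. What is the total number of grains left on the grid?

0) 3|2|2|0|1
0|2|3|1|3
2|0|1|1|1
0|2|1|2|2
1) 3|2|2|0|1
0|2|3|1|3
2|0|1|1|1
0|2|2|2|2
2) 3|2|2|0|1
0|2|3|1|3
2|0|1|1|1
0|2|3|2|2
3) 3|2|2|0|1
0|2|3|1|3
2|0|2|1|1
0|3|0|3|2
4) 3|2|2|0|1
0|2|3|1|3
2|0|2|1|1
0|3|1|3|2
5) 3|2|2|0|1
0|2|3|1|3
2|0|2|1|1
0|3|2|3|2
6) 3|2|2|0|1
0|2|3|1|3
2|0|2|1|1
0|3|3|3|2
7) 3|2|2|0|1
0|2|3|1|3
2|1|3|2|1
1|0|2|0|3
8) 3|2|2|0|1
0|2|3|1|3
2|1|3|2|1
1|0|3|0|3
9) 3|2|3|0|1
0|3|0|2|3
2|2|1|3|1
1|1|1|1|3
10) 3|2|3|0|1
0|3|0|2|3
2|2|1|3|1
1|1|2|1|3
11) 3|2|3|0|1
0|3|0|2|3
2|2|1|3|1
1|1|3|1|3
12) 3|2|3|0|1
0|3|0|2|3
2|2|2|3|1
1|2|0|2|3
13) 3|2|3|0|1
0|3|0|2|3
2|2|2|3|1
1|2|1|2|3
14) 3|2|3|0|1
0|3|0|2|3
2|2|2|3|1
1|2|2|2|3

37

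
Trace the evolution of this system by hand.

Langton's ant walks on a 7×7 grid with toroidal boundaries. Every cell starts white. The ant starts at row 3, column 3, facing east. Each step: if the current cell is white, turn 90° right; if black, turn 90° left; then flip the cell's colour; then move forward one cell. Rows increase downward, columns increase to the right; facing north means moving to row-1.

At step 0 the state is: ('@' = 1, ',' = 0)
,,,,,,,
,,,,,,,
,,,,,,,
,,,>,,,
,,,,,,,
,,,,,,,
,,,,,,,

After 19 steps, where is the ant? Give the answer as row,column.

1,2

0) ,,,,,,,
,,,,,,,
,,,,,,,
,,,>,,,
,,,,,,,
,,,,,,,
,,,,,,,
1) ,,,,,,,
,,,,,,,
,,,,,,,
,,,@,,,
,,,v,,,
,,,,,,,
,,,,,,,
2) ,,,,,,,
,,,,,,,
,,,,,,,
,,,@,,,
,,<@,,,
,,,,,,,
,,,,,,,
3) ,,,,,,,
,,,,,,,
,,,,,,,
,,^@,,,
,,@@,,,
,,,,,,,
,,,,,,,
4) ,,,,,,,
,,,,,,,
,,,,,,,
,,@>,,,
,,@@,,,
,,,,,,,
,,,,,,,
5) ,,,,,,,
,,,,,,,
,,,^,,,
,,@,,,,
,,@@,,,
,,,,,,,
,,,,,,,
6) ,,,,,,,
,,,,,,,
,,,@>,,
,,@,,,,
,,@@,,,
,,,,,,,
,,,,,,,
7) ,,,,,,,
,,,,,,,
,,,@@,,
,,@,v,,
,,@@,,,
,,,,,,,
,,,,,,,
8) ,,,,,,,
,,,,,,,
,,,@@,,
,,@<@,,
,,@@,,,
,,,,,,,
,,,,,,,
9) ,,,,,,,
,,,,,,,
,,,^@,,
,,@@@,,
,,@@,,,
,,,,,,,
,,,,,,,
10) ,,,,,,,
,,,,,,,
,,<,@,,
,,@@@,,
,,@@,,,
,,,,,,,
,,,,,,,
11) ,,,,,,,
,,^,,,,
,,@,@,,
,,@@@,,
,,@@,,,
,,,,,,,
,,,,,,,
12) ,,,,,,,
,,@>,,,
,,@,@,,
,,@@@,,
,,@@,,,
,,,,,,,
,,,,,,,
13) ,,,,,,,
,,@@,,,
,,@v@,,
,,@@@,,
,,@@,,,
,,,,,,,
,,,,,,,
14) ,,,,,,,
,,@@,,,
,,<@@,,
,,@@@,,
,,@@,,,
,,,,,,,
,,,,,,,
15) ,,,,,,,
,,@@,,,
,,,@@,,
,,v@@,,
,,@@,,,
,,,,,,,
,,,,,,,
16) ,,,,,,,
,,@@,,,
,,,@@,,
,,,>@,,
,,@@,,,
,,,,,,,
,,,,,,,
17) ,,,,,,,
,,@@,,,
,,,^@,,
,,,,@,,
,,@@,,,
,,,,,,,
,,,,,,,
18) ,,,,,,,
,,@@,,,
,,<,@,,
,,,,@,,
,,@@,,,
,,,,,,,
,,,,,,,
19) ,,,,,,,
,,^@,,,
,,@,@,,
,,,,@,,
,,@@,,,
,,,,,,,
,,,,,,,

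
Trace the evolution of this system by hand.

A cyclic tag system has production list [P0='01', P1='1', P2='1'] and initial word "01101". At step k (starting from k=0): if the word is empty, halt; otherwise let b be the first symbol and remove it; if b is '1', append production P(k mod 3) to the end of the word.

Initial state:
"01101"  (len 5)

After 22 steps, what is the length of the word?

0) "01101"  (len 5)
1) "1101"  (len 4)
2) "1011"  (len 4)
3) "0111"  (len 4)
4) "111"  (len 3)
5) "111"  (len 3)
6) "111"  (len 3)
7) "1101"  (len 4)
8) "1011"  (len 4)
9) "0111"  (len 4)
10) "111"  (len 3)
11) "111"  (len 3)
12) "111"  (len 3)
13) "1101"  (len 4)
14) "1011"  (len 4)
15) "0111"  (len 4)
16) "111"  (len 3)
17) "111"  (len 3)
18) "111"  (len 3)
19) "1101"  (len 4)
20) "1011"  (len 4)
21) "0111"  (len 4)
22) "111"  (len 3)

3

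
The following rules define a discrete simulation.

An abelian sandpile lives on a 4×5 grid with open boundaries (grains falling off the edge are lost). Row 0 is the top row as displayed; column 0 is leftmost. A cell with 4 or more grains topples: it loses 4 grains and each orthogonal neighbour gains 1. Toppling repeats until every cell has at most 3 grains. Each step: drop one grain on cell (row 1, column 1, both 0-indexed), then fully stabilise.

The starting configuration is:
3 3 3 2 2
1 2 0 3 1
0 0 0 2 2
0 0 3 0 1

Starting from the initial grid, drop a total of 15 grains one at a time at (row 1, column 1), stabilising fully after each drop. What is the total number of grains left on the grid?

0) 3 3 3 2 2
1 2 0 3 1
0 0 0 2 2
0 0 3 0 1
1) 3 3 3 2 2
1 3 0 3 1
0 0 0 2 2
0 0 3 0 1
2) 0 2 0 3 2
3 1 2 3 1
0 1 0 2 2
0 0 3 0 1
3) 0 2 0 3 2
3 2 2 3 1
0 1 0 2 2
0 0 3 0 1
4) 0 2 0 3 2
3 3 2 3 1
0 1 0 2 2
0 0 3 0 1
5) 1 3 0 3 2
0 1 3 3 1
1 2 0 2 2
0 0 3 0 1
6) 1 3 0 3 2
0 2 3 3 1
1 2 0 2 2
0 0 3 0 1
7) 1 3 0 3 2
0 3 3 3 1
1 2 0 2 2
0 0 3 0 1
8) 2 0 3 0 3
1 2 1 1 2
1 3 1 3 2
0 0 3 0 1
9) 2 0 3 0 3
1 3 1 1 2
1 3 1 3 2
0 0 3 0 1
10) 2 1 3 0 3
2 1 2 1 2
2 0 2 3 2
0 1 3 0 1
11) 2 1 3 0 3
2 2 2 1 2
2 0 2 3 2
0 1 3 0 1
12) 2 1 3 0 3
2 3 2 1 2
2 0 2 3 2
0 1 3 0 1
13) 2 2 3 0 3
3 0 3 1 2
2 1 2 3 2
0 1 3 0 1
14) 2 2 3 0 3
3 1 3 1 2
2 1 2 3 2
0 1 3 0 1
15) 2 2 3 0 3
3 2 3 1 2
2 1 2 3 2
0 1 3 0 1

36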